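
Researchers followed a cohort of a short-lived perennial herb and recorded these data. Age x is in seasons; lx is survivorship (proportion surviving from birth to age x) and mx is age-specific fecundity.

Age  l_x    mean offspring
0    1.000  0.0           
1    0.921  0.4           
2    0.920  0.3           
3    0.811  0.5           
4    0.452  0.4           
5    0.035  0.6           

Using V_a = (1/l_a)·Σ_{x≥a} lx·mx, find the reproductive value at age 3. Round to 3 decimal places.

lx·mx for x ≥ 3: 0.4055, 0.1808, 0.021 → sum = 0.6073
V_3 = 0.6073 / l_3 = 0.6073 / 0.811 = 0.748829… → 0.749

0.749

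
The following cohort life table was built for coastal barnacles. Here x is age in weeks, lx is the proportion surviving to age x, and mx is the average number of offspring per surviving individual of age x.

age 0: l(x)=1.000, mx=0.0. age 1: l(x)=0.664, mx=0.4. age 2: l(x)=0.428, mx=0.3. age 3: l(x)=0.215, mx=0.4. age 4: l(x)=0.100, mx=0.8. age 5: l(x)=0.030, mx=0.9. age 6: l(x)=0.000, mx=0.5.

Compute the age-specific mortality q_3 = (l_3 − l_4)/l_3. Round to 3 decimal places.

0.535

q_3 = (l_3 − l_4) / l_3 = (0.215 − 0.1) / 0.215
     = 0.115 / 0.215 = 0.534884… → 0.535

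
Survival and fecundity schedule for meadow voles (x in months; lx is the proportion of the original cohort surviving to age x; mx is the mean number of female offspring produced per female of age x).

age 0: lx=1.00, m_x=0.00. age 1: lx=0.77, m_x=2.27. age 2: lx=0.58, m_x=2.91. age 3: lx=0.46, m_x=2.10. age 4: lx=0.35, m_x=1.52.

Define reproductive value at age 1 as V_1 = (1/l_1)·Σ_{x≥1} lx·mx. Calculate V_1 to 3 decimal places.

lx·mx for x ≥ 1: 1.7479, 1.6878, 0.966, 0.532 → sum = 4.9337
V_1 = 4.9337 / l_1 = 4.9337 / 0.77 = 6.407403… → 6.407

6.407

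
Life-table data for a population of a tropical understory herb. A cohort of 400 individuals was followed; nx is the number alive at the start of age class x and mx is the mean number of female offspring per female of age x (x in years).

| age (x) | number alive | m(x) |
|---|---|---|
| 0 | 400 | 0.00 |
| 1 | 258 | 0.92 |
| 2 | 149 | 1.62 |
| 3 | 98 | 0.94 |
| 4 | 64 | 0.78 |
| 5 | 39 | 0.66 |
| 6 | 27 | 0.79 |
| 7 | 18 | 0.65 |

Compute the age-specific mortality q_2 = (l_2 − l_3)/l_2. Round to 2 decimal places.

0.34

lx = nx/n0 = nx/400: 1, 0.645, 0.3725, 0.245, 0.16, 0.0975, 0.0675, 0.045
q_2 = (l_2 − l_3) / l_2 = (0.3725 − 0.245) / 0.3725
     = 0.1275 / 0.3725 = 0.342282… → 0.34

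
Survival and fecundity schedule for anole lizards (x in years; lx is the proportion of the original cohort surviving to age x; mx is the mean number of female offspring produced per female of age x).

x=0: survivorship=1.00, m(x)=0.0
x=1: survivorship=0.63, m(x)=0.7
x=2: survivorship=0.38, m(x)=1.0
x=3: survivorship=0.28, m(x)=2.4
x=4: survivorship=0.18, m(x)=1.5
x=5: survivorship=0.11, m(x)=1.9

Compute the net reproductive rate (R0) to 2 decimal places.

1.97

lx·mx by age: 0, 0.441, 0.38, 0.672, 0.27, 0.209
R0 = Σ lx·mx = 1.972 → 1.97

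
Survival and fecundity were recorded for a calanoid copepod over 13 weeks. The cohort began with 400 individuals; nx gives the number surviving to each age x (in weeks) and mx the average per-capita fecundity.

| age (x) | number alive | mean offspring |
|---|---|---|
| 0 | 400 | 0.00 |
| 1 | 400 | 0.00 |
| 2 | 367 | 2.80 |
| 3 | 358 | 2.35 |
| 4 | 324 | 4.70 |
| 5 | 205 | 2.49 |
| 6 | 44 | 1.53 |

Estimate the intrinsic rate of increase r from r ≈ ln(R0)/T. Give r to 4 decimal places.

lx = nx/n0 = nx/400: 1, 1, 0.9175, 0.895, 0.81, 0.5125, 0.11
R0 = Σ lx·mx = 0 + 0 + 2.569… + 2.10325 + 3.807 + 1.27613… + 0.1683 = 9.923675
Σ x·lx·mx = 34.066175; T = 34.066175/9.923675 = 3.43282…
r ≈ ln(R0)/T = ln(9.923675)/3.43282… = 0.668525… → 0.6685

0.6685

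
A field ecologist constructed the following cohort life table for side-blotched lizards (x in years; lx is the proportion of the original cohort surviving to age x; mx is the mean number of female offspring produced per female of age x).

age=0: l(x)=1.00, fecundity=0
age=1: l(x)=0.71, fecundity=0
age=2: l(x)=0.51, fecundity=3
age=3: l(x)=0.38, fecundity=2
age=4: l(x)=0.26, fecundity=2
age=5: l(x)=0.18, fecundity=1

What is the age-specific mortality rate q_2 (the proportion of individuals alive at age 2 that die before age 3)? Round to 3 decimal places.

q_2 = (l_2 − l_3) / l_2 = (0.51 − 0.38) / 0.51
     = 0.13 / 0.51 = 0.254902… → 0.255

0.255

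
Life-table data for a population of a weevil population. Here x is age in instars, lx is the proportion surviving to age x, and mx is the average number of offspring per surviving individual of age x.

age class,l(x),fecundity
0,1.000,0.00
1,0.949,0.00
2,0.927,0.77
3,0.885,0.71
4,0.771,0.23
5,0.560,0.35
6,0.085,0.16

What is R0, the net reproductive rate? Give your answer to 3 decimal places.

lx·mx by age: 0, 0, 0.71379, 0.62835, 0.17733, 0.196, 0.0136
R0 = Σ lx·mx = 1.72907 → 1.729

1.729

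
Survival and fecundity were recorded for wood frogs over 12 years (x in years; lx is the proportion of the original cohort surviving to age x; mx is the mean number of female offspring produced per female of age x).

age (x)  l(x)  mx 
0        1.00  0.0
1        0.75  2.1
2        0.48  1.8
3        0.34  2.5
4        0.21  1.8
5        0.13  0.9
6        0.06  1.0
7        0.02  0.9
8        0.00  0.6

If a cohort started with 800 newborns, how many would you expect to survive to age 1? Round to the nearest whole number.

600

Expected survivors = N0 · l_1 = 800 × 0.75 = 600 → 600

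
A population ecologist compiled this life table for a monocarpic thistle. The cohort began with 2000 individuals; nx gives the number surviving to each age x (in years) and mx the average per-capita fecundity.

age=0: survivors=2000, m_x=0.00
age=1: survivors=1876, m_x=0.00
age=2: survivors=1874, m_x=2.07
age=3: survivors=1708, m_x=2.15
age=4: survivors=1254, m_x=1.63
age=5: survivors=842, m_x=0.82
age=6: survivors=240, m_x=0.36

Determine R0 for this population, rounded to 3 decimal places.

5.186

lx = nx/n0 = nx/2000: 1, 0.938, 0.937, 0.854, 0.627, 0.421, 0.12
lx·mx by age: 0, 0, 1.93959, 1.8361, 1.02201, 0.34522, 0.0432
R0 = Σ lx·mx = 5.18612 → 5.186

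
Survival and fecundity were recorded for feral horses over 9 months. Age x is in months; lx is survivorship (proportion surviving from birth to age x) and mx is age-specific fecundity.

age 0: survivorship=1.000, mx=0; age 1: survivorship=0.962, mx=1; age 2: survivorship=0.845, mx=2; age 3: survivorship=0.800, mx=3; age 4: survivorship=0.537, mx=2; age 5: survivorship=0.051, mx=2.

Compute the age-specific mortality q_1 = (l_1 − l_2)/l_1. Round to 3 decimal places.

q_1 = (l_1 − l_2) / l_1 = (0.962 − 0.845) / 0.962
     = 0.117 / 0.962 = 0.121622… → 0.122

0.122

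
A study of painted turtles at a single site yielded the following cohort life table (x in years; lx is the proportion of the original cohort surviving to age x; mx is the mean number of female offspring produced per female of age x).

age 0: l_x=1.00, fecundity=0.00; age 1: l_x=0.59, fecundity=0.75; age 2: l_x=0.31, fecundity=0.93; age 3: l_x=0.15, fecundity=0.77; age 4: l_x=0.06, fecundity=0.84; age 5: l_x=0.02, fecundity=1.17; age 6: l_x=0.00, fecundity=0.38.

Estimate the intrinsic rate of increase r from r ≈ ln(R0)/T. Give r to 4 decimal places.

-0.0455

R0 = Σ lx·mx = 0 + 0.4425 + 0.2883 + 0.1155 + 0.0504 + 0.0234 + 0 = 0.9201
Σ x·lx·mx = 1.6842; T = 1.6842/0.9201 = 1.83045…
r ≈ ln(R0)/T = ln(0.9201)/1.83045… = -0.045493… → -0.0455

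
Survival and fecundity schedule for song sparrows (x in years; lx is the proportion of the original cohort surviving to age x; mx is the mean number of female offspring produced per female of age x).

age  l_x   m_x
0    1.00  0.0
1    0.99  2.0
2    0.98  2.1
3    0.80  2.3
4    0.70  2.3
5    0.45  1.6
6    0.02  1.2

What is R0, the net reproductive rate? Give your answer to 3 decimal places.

8.232

lx·mx by age: 0, 1.98, 2.058, 1.84, 1.61, 0.72, 0.024
R0 = Σ lx·mx = 8.232 → 8.232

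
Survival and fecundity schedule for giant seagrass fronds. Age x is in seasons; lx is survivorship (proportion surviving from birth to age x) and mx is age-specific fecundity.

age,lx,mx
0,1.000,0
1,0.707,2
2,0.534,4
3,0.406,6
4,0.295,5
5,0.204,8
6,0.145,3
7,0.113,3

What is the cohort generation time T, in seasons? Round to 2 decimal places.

lx·mx: 0, 1.414, 2.136, 2.436, 1.475, 1.632, 0.435, 0.339 → R0 = 9.867
x·lx·mx: 0, 1.414, 4.272, 7.308, 5.9, 8.16, 2.61, 2.373 → Σ = 32.037
T = 32.037 / 9.867 = 3.246884… → 3.25

3.25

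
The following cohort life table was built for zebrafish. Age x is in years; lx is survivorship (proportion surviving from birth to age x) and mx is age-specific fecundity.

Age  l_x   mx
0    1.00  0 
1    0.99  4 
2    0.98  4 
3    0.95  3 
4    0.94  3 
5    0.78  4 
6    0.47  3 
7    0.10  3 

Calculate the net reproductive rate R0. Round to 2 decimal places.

18.38

lx·mx by age: 0, 3.96, 3.92, 2.85, 2.82, 3.12, 1.41, 0.3
R0 = Σ lx·mx = 18.38 → 18.38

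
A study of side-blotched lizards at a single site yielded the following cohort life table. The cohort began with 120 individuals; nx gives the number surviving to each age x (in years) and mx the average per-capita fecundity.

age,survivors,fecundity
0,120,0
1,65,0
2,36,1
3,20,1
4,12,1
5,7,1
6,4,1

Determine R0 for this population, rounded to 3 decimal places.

lx = nx/n0 = nx/120: 1, 0.54167…, 0.3, 0.16667…, 0.1, 0.05833…, 0.03333…
lx·mx by age: 0, 0, 0.3, 0.166667…, 0.1, 0.058333…, 0.033333…
R0 = Σ lx·mx = 0.658333… → 0.658

0.658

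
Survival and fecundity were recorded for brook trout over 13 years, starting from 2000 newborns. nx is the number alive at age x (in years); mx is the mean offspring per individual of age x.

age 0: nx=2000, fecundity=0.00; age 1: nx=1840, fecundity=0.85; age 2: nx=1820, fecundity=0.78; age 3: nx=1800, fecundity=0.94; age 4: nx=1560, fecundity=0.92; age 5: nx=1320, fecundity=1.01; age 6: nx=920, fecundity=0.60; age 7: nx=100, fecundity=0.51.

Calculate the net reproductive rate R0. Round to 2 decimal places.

lx = nx/n0 = nx/2000: 1, 0.92, 0.91, 0.9, 0.78, 0.66, 0.46, 0.05
lx·mx by age: 0, 0.782, 0.7098, 0.846, 0.7176, 0.6666, 0.276, 0.0255
R0 = Σ lx·mx = 4.0235 → 4.02

4.02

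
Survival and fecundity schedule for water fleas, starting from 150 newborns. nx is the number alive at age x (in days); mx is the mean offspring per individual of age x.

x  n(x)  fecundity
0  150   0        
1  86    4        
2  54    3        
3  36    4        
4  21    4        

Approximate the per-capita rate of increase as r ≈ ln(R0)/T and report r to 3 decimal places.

0.812

lx = nx/n0 = nx/150: 1, 0.57333…, 0.36, 0.24, 0.14
R0 = Σ lx·mx = 0 + 2.29333… + 1.08 + 0.96 + 0.56 = 4.893333…
Σ x·lx·mx = 9.573333…; T = 9.573333…/4.893333… = 1.9564…
r ≈ ln(R0)/T = ln(4.893333…)/1.9564… = 0.81163… → 0.812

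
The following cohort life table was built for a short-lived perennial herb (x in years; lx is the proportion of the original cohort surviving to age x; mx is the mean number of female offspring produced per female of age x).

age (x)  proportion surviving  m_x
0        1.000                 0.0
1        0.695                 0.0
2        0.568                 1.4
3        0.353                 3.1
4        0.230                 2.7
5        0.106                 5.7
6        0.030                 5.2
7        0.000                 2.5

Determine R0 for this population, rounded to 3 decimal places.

3.271

lx·mx by age: 0, 0, 0.7952, 1.0943, 0.621, 0.6042, 0.156, 0
R0 = Σ lx·mx = 3.2707 → 3.271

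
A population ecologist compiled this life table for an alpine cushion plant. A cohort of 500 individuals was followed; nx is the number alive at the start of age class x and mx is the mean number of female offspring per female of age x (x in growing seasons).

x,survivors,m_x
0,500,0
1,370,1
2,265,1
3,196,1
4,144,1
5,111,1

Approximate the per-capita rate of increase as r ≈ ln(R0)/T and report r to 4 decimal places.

0.3216

lx = nx/n0 = nx/500: 1, 0.74, 0.53, 0.392, 0.288, 0.222
R0 = Σ lx·mx = 0 + 0.74 + 0.53 + 0.392 + 0.288 + 0.222 = 2.172
Σ x·lx·mx = 5.238; T = 5.238/2.172 = 2.4116…
r ≈ ln(R0)/T = ln(2.172)/2.4116… = 0.321632… → 0.3216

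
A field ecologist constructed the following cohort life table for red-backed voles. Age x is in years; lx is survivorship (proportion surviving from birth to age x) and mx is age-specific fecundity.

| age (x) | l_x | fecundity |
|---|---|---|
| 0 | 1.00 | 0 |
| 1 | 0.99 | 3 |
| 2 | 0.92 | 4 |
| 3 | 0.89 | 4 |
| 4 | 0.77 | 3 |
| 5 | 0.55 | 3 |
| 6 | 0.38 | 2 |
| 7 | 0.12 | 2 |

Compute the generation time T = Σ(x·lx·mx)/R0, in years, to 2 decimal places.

lx·mx: 0, 2.97, 3.68, 3.56, 2.31, 1.65, 0.76, 0.24 → R0 = 15.17
x·lx·mx: 0, 2.97, 7.36, 10.68, 9.24, 8.25, 4.56, 1.68 → Σ = 44.74
T = 44.74 / 15.17 = 2.949242… → 2.95

2.95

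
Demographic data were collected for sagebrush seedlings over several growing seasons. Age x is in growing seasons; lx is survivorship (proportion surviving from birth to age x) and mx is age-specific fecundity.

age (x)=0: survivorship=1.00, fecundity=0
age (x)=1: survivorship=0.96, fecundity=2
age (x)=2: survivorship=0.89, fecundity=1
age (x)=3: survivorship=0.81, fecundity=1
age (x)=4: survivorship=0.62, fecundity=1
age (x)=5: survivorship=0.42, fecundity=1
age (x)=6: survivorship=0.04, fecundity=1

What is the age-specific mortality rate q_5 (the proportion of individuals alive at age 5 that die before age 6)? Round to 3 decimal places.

0.905

q_5 = (l_5 − l_6) / l_5 = (0.42 − 0.04) / 0.42
     = 0.38 / 0.42 = 0.904762… → 0.905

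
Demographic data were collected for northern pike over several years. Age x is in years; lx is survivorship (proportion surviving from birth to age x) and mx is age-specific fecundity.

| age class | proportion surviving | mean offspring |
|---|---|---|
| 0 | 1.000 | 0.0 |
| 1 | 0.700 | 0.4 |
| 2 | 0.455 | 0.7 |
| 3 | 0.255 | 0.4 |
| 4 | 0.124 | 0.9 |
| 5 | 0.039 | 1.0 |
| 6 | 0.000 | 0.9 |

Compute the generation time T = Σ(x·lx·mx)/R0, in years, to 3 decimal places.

2.191

lx·mx: 0, 0.28, 0.3185, 0.102, 0.1116, 0.039, 0 → R0 = 0.8511
x·lx·mx: 0, 0.28, 0.637, 0.306, 0.4464, 0.195, 0 → Σ = 1.8644
T = 1.8644 / 0.8511 = 2.190577… → 2.191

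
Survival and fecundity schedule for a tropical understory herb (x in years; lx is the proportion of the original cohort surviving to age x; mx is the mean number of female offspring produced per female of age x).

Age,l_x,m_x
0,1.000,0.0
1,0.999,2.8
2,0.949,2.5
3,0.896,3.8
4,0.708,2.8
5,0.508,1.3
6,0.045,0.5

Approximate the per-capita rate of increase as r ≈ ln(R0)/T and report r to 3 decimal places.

R0 = Σ lx·mx = 0 + 2.7972 + 2.3725 + 3.4048 + 1.9824 + 0.6604 + 0.0225 = 11.2398
Σ x·lx·mx = 29.1232; T = 29.1232/11.2398 = 2.59108…
r ≈ ln(R0)/T = ln(11.2398)/2.59108… = 0.93377… → 0.934

0.934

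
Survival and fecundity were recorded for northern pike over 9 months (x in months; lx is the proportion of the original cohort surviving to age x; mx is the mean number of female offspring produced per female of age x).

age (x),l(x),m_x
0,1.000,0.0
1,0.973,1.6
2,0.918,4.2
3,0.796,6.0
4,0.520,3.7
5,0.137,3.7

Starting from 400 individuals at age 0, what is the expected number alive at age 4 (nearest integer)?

Expected survivors = N0 · l_4 = 400 × 0.520 = 208 → 208

208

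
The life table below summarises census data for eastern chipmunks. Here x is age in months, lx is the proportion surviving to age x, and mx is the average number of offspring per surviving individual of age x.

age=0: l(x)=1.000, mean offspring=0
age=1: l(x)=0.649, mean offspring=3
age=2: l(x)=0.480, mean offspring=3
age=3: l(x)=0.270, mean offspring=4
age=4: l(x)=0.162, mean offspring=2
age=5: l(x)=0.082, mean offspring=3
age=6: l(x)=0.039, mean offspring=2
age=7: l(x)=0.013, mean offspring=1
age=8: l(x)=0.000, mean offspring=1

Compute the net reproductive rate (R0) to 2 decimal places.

lx·mx by age: 0, 1.947, 1.44, 1.08, 0.324, 0.246, 0.078, 0.013, 0
R0 = Σ lx·mx = 5.128 → 5.13

5.13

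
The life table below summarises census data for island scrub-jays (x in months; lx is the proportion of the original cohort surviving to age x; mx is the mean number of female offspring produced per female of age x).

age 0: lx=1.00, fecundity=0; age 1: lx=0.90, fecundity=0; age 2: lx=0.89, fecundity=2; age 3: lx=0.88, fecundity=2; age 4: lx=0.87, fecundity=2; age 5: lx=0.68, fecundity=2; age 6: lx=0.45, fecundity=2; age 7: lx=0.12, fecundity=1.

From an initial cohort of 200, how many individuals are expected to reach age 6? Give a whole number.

Expected survivors = N0 · l_6 = 200 × 0.45 = 90 → 90

90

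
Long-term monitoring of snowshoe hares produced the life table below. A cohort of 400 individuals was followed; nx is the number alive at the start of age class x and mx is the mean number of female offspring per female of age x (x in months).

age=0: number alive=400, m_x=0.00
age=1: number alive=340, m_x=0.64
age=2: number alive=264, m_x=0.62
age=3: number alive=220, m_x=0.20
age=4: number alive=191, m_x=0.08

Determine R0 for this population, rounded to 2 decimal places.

lx = nx/n0 = nx/400: 1, 0.85, 0.66, 0.55, 0.4775
lx·mx by age: 0, 0.544, 0.4092, 0.11, 0.0382
R0 = Σ lx·mx = 1.1014 → 1.10

1.10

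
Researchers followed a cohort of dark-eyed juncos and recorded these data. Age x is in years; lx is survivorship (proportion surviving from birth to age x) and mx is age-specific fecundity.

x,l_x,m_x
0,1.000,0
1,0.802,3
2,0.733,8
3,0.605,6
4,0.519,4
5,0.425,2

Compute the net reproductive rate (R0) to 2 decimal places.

lx·mx by age: 0, 2.406, 5.864, 3.63, 2.076, 0.85
R0 = Σ lx·mx = 14.826 → 14.83

14.83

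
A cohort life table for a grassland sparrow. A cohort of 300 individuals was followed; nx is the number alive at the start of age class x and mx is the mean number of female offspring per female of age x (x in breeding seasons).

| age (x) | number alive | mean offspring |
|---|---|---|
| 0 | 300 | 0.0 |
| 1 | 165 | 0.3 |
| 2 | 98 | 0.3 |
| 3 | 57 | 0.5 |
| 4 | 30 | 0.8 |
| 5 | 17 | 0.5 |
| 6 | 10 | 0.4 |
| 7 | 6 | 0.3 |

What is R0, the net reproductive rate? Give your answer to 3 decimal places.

0.486

lx = nx/n0 = nx/300: 1, 0.55, 0.32667…, 0.19, 0.1, 0.05667…, 0.03333…, 0.02
lx·mx by age: 0, 0.165, 0.098…, 0.095, 0.08, 0.028333…, 0.013333…, 0.006
R0 = Σ lx·mx = 0.485667… → 0.486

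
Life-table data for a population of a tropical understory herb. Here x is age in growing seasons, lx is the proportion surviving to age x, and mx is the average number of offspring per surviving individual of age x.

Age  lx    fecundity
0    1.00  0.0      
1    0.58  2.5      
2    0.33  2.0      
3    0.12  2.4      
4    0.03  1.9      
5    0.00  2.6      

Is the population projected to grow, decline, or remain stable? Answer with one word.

R0 = Σ lx·mx = 0 + 1.45 + 0.66 + 0.288 + 0.057 + 0 = 2.455
R0 > 1, so the population is growing.

growing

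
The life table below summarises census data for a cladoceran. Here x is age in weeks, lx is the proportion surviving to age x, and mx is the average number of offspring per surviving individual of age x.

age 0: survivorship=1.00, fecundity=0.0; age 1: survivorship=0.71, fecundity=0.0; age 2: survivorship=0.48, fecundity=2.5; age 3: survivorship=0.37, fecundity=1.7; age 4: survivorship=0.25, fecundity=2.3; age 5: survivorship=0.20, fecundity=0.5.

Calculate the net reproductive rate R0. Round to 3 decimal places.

2.504

lx·mx by age: 0, 0, 1.2, 0.629, 0.575, 0.1
R0 = Σ lx·mx = 2.504 → 2.504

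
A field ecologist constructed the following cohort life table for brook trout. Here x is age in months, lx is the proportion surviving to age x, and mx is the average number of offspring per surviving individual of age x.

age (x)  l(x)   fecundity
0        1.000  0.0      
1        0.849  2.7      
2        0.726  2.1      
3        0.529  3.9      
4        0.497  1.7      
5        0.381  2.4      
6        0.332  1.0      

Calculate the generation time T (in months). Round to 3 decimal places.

2.694

lx·mx: 0, 2.2923, 1.5246, 2.0631, 0.8449, 0.9144, 0.332 → R0 = 7.9713
x·lx·mx: 0, 2.2923, 3.0492, 6.1893, 3.3796, 4.572, 1.992 → Σ = 21.4744
T = 21.4744 / 7.9713 = 2.693965… → 2.694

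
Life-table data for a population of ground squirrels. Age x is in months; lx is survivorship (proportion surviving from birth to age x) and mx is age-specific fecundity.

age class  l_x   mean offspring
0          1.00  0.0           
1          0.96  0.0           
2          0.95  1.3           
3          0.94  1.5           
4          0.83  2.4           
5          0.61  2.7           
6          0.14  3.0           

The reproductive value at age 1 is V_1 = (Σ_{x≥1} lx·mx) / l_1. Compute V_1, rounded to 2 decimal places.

6.98

lx·mx for x ≥ 1: 0, 1.235, 1.41, 1.992, 1.647, 0.42 → sum = 6.704
V_1 = 6.704 / l_1 = 6.704 / 0.96 = 6.983333… → 6.98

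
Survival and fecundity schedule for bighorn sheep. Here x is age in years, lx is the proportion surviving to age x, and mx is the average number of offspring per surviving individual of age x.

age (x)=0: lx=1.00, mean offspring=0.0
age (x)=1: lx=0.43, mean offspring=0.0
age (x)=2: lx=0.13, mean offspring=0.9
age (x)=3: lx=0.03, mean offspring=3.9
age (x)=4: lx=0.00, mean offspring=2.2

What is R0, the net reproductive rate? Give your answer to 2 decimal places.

lx·mx by age: 0, 0, 0.117, 0.117, 0
R0 = Σ lx·mx = 0.234 → 0.23

0.23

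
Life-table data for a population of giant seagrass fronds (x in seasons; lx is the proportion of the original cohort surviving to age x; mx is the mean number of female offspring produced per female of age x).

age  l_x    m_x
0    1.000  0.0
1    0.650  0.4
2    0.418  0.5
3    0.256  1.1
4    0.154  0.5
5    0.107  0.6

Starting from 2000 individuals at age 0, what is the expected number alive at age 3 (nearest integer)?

512

Expected survivors = N0 · l_3 = 2000 × 0.256 = 512 → 512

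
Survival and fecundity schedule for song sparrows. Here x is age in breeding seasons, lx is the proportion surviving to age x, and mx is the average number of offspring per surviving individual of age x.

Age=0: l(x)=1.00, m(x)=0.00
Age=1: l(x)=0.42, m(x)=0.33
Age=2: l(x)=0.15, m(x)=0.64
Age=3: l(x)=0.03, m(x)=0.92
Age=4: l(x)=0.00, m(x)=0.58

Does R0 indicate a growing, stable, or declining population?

declining

R0 = Σ lx·mx = 0 + 0.1386 + 0.096 + 0.0276 + 0 = 0.2622
R0 < 1, so the population is declining.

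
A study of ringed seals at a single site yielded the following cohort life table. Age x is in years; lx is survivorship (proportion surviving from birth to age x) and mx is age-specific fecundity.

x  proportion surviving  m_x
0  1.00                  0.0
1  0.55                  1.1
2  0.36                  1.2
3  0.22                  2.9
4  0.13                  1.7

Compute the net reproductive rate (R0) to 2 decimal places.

lx·mx by age: 0, 0.605, 0.432, 0.638, 0.221
R0 = Σ lx·mx = 1.896 → 1.90

1.90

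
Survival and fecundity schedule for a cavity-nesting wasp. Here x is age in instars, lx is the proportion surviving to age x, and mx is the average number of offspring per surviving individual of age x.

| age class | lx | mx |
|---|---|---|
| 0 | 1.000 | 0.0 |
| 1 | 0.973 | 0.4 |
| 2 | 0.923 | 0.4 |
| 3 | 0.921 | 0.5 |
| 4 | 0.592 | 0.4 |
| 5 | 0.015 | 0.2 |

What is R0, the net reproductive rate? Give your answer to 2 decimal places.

lx·mx by age: 0, 0.3892, 0.3692, 0.4605, 0.2368, 0.003
R0 = Σ lx·mx = 1.4587 → 1.46

1.46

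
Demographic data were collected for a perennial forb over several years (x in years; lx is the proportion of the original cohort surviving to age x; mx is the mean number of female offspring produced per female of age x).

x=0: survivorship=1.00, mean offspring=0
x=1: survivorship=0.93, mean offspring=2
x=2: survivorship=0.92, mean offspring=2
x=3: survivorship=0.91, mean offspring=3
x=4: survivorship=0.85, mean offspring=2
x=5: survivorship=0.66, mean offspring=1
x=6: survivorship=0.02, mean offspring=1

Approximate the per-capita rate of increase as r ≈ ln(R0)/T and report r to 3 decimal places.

0.800

R0 = Σ lx·mx = 0 + 1.86 + 1.84 + 2.73 + 1.7 + 0.66 + 0.02 = 8.81
Σ x·lx·mx = 23.95; T = 23.95/8.81 = 2.7185…
r ≈ ln(R0)/T = ln(8.81)/2.7185… = 0.8004… → 0.800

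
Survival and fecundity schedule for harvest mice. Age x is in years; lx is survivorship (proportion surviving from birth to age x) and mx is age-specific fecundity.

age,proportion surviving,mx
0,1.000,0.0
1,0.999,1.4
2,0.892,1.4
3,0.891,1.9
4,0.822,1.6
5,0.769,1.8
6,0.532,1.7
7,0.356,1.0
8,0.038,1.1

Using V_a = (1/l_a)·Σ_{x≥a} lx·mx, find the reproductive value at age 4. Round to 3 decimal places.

4.868

lx·mx for x ≥ 4: 1.3152, 1.3842, 0.9044, 0.356, 0.0418 → sum = 4.0016
V_4 = 4.0016 / l_4 = 4.0016 / 0.822 = 4.868127… → 4.868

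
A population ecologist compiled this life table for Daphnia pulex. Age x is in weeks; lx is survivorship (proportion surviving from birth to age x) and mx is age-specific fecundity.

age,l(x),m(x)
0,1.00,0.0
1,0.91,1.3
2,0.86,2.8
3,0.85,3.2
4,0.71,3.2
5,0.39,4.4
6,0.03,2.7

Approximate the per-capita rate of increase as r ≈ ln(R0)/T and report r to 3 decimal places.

0.752

R0 = Σ lx·mx = 0 + 1.183 + 2.408 + 2.72 + 2.272 + 1.716 + 0.081 = 10.38
Σ x·lx·mx = 32.313; T = 32.313/10.38 = 3.11301…
r ≈ ln(R0)/T = ln(10.38)/3.11301… = 0.75165… → 0.752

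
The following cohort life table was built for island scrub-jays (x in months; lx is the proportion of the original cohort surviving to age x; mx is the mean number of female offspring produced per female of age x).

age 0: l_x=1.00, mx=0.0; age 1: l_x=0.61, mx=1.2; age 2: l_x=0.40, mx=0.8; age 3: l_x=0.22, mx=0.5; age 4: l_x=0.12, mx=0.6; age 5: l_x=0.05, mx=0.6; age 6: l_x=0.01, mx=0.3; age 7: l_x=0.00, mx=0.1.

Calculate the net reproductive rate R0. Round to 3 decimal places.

lx·mx by age: 0, 0.732, 0.32, 0.11, 0.072, 0.03, 0.003, 0
R0 = Σ lx·mx = 1.267 → 1.267

1.267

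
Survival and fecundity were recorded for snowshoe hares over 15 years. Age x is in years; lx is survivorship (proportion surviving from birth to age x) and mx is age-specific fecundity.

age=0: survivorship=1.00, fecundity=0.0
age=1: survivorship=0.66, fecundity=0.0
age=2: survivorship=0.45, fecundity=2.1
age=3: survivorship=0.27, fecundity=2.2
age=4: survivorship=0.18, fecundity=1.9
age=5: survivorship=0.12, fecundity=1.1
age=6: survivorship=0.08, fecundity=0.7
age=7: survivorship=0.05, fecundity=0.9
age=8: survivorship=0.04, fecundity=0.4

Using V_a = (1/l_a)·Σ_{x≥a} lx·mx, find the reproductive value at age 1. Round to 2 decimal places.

lx·mx for x ≥ 1: 0, 0.945, 0.594, 0.342, 0.132, 0.056, 0.045, 0.016 → sum = 2.13
V_1 = 2.13 / l_1 = 2.13 / 0.66 = 3.227273… → 3.23

3.23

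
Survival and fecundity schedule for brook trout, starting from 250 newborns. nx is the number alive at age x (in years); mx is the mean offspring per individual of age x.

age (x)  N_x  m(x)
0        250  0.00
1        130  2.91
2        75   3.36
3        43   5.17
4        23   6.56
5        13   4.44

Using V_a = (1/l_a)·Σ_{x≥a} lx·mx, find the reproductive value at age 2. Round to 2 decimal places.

lx = nx/n0 = nx/250: 1, 0.52, 0.3, 0.172, 0.092, 0.052
lx·mx for x ≥ 2: 1.008, 0.88924, 0.60352, 0.23088 → sum = 2.73164
V_2 = 2.73164 / l_2 = 2.73164 / 0.3 = 9.105467… → 9.11

9.11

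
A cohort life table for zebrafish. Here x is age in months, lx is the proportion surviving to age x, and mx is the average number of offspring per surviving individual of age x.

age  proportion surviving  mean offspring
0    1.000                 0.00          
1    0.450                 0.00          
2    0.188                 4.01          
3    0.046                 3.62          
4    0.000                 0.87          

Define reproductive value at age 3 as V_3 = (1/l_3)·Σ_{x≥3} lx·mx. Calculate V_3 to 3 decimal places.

3.620

lx·mx for x ≥ 3: 0.16652, 0 → sum = 0.16652
V_3 = 0.16652 / l_3 = 0.16652 / 0.046 = 3.62 → 3.620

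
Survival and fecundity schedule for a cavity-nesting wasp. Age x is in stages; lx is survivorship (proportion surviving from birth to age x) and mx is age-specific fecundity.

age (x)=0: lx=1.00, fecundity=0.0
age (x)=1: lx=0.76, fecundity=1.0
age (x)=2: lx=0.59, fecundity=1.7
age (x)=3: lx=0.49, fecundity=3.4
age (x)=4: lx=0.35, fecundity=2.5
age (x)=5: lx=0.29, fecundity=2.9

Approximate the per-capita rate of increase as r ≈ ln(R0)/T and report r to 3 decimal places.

0.545

R0 = Σ lx·mx = 0 + 0.76 + 1.003 + 1.666 + 0.875 + 0.841 = 5.145
Σ x·lx·mx = 15.469; T = 15.469/5.145 = 3.00661…
r ≈ ln(R0)/T = ln(5.145)/3.00661… = 0.54481… → 0.545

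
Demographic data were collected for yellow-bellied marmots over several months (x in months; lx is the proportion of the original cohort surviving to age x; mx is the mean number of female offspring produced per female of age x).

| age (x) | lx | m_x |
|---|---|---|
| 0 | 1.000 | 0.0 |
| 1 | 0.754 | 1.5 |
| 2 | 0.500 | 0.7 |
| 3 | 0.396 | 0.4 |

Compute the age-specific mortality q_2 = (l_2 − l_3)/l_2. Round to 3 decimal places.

0.208

q_2 = (l_2 − l_3) / l_2 = (0.5 − 0.396) / 0.5
     = 0.104 / 0.5 = 0.208 → 0.208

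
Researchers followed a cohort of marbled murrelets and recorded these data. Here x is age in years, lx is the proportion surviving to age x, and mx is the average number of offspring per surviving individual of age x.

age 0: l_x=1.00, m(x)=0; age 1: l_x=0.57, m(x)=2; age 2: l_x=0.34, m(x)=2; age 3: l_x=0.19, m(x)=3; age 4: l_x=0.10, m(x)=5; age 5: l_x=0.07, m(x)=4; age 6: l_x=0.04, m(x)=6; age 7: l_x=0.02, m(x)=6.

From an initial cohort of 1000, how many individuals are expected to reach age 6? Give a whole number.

Expected survivors = N0 · l_6 = 1000 × 0.04 = 40 → 40

40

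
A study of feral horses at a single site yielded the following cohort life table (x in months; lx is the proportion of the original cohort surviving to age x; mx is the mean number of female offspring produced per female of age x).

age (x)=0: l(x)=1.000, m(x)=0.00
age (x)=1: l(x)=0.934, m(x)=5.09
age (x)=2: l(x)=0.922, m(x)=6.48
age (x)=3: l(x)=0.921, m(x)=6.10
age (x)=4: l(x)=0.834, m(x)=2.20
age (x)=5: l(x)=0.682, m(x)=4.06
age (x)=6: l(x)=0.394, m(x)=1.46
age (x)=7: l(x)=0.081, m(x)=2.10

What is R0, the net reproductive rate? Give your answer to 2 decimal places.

21.70

lx·mx by age: 0, 4.75406, 5.97456, 5.6181, 1.8348, 2.76892, 0.57524, 0.1701
R0 = Σ lx·mx = 21.69578 → 21.70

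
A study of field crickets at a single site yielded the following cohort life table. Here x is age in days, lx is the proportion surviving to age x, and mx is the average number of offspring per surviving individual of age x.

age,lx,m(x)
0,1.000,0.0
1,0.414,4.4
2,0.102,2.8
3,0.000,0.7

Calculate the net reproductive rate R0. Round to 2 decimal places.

2.11

lx·mx by age: 0, 1.8216, 0.2856, 0
R0 = Σ lx·mx = 2.1072 → 2.11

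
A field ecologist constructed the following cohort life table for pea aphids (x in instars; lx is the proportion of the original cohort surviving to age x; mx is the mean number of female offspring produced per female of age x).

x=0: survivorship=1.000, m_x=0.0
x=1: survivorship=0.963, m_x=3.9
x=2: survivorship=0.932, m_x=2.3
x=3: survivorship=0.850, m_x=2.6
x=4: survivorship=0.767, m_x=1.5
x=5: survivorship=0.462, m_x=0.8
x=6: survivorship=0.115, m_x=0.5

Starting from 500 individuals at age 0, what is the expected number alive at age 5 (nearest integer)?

Expected survivors = N0 · l_5 = 500 × 0.462 = 231 → 231

231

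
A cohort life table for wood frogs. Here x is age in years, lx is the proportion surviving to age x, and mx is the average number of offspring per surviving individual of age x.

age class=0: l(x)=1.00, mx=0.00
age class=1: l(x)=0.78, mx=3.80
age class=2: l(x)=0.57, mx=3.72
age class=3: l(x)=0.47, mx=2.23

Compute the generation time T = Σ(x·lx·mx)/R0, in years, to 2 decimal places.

lx·mx: 0, 2.964, 2.1204, 1.0481 → R0 = 6.1325
x·lx·mx: 0, 2.964, 4.2408, 3.1443 → Σ = 10.3491
T = 10.3491 / 6.1325 = 1.687583… → 1.69

1.69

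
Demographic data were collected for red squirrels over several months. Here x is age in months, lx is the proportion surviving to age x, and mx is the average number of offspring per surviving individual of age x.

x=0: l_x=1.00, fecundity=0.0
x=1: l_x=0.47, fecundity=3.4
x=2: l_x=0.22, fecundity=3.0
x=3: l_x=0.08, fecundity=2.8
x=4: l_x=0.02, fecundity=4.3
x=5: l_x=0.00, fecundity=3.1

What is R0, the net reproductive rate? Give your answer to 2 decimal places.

lx·mx by age: 0, 1.598, 0.66, 0.224, 0.086, 0
R0 = Σ lx·mx = 2.568 → 2.57

2.57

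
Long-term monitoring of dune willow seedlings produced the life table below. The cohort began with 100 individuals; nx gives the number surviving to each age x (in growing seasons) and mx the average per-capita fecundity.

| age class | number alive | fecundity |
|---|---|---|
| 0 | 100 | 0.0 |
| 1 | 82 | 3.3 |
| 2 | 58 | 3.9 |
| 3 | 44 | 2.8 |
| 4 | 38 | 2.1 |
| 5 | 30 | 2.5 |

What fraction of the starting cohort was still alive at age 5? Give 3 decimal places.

0.300

l_5 = n_5/n_0 = 30/100 = 0.3 → 0.300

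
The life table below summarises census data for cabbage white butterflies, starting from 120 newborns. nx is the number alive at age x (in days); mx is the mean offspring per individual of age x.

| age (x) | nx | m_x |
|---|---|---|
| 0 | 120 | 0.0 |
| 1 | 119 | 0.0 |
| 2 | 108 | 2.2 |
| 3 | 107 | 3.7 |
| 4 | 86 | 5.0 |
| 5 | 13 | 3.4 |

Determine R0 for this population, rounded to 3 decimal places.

lx = nx/n0 = nx/120: 1, 0.99167…, 0.9, 0.89167…, 0.71667…, 0.10833…
lx·mx by age: 0, 0, 1.98, 3.299167…, 3.583333…, 0.368333…
R0 = Σ lx·mx = 9.230833… → 9.231

9.231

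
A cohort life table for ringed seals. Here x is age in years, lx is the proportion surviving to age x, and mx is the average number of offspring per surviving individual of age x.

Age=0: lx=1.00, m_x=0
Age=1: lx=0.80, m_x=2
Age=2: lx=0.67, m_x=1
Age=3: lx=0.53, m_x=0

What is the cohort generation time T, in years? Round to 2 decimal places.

1.30

lx·mx: 0, 1.6, 0.67, 0 → R0 = 2.27
x·lx·mx: 0, 1.6, 1.34, 0 → Σ = 2.94
T = 2.94 / 2.27 = 1.295154… → 1.30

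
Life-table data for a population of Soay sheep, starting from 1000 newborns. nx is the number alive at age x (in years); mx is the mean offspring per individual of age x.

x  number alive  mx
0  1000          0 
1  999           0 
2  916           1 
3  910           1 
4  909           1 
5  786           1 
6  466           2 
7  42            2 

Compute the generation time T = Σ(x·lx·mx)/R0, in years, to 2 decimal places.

4.04

lx = nx/n0 = nx/1000: 1, 0.999, 0.916, 0.91, 0.909, 0.786, 0.466, 0.042
lx·mx: 0, 0, 0.916, 0.91, 0.909, 0.786, 0.932, 0.084 → R0 = 4.537
x·lx·mx: 0, 0, 1.832, 2.73, 3.636, 3.93, 5.592, 0.588 → Σ = 18.308
T = 18.308 / 4.537 = 4.035266… → 4.04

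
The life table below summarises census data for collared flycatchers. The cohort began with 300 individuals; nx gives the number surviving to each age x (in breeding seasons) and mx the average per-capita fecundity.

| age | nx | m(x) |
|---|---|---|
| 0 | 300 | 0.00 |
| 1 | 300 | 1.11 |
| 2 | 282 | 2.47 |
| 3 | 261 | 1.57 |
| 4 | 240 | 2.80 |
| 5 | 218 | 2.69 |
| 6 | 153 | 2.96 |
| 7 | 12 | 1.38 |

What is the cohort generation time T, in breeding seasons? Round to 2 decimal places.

3.60

lx = nx/n0 = nx/300: 1, 1, 0.94, 0.87, 0.8, 0.72667…, 0.51, 0.04
lx·mx: 0, 1.11, 2.3218, 1.3659, 2.24, 1.954733…, 1.5096, 0.0552 → R0 = 10.557233…
x·lx·mx: 0, 1.11, 4.6436, 4.0977, 8.96, 9.773667…, 9.0576, 0.3864 → Σ = 38.028967…
T = 38.028967… / 10.557233… = 3.602172… → 3.60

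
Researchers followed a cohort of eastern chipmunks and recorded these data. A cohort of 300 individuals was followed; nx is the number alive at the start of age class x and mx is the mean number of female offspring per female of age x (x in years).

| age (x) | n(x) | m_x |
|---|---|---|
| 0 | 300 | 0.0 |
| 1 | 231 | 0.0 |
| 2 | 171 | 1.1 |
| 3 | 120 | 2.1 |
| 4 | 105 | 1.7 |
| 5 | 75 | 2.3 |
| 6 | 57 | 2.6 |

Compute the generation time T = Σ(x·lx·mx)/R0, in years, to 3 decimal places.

lx = nx/n0 = nx/300: 1, 0.77, 0.57, 0.4, 0.35, 0.25, 0.19
lx·mx: 0, 0, 0.627, 0.84, 0.595, 0.575, 0.494 → R0 = 3.131
x·lx·mx: 0, 0, 1.254, 2.52, 2.38, 2.875, 2.964 → Σ = 11.993
T = 11.993 / 3.131 = 3.830406… → 3.830

3.830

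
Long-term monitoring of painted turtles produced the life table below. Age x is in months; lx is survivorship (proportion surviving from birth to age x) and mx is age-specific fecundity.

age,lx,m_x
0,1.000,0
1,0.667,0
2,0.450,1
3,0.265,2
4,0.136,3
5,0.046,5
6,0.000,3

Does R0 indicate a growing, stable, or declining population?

growing

R0 = Σ lx·mx = 0 + 0 + 0.45 + 0.53 + 0.408 + 0.23 + 0 = 1.618
R0 > 1, so the population is growing.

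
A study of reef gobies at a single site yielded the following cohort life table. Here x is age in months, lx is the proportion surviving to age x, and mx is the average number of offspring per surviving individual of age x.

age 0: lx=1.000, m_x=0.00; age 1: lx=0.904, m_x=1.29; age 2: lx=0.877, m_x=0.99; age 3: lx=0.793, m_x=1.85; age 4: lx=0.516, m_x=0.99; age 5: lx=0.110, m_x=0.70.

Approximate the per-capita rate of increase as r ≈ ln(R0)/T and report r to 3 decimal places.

0.592

R0 = Σ lx·mx = 0 + 1.16616 + 0.86823 + 1.46705 + 0.51084 + 0.077 = 4.08928
Σ x·lx·mx = 9.73213; T = 9.73213/4.08928 = 2.37991…
r ≈ ln(R0)/T = ln(4.08928)/2.37991… = 0.59177… → 0.592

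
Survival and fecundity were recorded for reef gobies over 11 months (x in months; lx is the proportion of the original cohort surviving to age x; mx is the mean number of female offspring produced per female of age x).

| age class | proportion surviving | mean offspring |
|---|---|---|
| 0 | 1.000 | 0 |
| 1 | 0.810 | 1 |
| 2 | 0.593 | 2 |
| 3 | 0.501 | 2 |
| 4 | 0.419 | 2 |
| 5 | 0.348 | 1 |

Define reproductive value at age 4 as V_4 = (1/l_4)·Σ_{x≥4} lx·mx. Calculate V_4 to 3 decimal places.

2.831

lx·mx for x ≥ 4: 0.838, 0.348 → sum = 1.186
V_4 = 1.186 / l_4 = 1.186 / 0.419 = 2.830549… → 2.831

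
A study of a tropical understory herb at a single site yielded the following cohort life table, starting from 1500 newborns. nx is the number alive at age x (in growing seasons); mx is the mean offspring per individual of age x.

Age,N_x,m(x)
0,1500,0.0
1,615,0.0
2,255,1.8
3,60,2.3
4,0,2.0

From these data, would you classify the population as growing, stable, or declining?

declining

lx = nx/n0 = nx/1500: 1, 0.41, 0.17, 0.04, 0
R0 = Σ lx·mx = 0 + 0 + 0.306 + 0.092 + 0 = 0.398
R0 < 1, so the population is declining.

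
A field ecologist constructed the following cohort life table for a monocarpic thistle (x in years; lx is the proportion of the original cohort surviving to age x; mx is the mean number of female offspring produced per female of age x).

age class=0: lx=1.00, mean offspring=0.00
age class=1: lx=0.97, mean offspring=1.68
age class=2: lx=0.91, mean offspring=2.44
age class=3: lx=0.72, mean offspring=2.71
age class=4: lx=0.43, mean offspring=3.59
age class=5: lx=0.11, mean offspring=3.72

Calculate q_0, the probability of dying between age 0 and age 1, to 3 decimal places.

q_0 = (l_0 − l_1) / l_0 = (1 − 0.97) / 1
     = 0.03 / 1 = 0.03 → 0.030

0.030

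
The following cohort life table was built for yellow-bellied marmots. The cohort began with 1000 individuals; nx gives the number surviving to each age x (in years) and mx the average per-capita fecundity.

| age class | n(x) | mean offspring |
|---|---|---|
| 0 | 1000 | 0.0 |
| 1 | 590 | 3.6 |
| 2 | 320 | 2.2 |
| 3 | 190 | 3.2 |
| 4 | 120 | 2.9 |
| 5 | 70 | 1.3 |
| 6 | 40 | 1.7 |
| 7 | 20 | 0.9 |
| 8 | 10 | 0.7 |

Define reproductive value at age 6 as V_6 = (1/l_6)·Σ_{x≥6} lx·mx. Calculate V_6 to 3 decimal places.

lx = nx/n0 = nx/1000: 1, 0.59, 0.32, 0.19, 0.12, 0.07, 0.04, 0.02, 0.01
lx·mx for x ≥ 6: 0.068, 0.018, 0.007 → sum = 0.093
V_6 = 0.093 / l_6 = 0.093 / 0.04 = 2.325 → 2.325

2.325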